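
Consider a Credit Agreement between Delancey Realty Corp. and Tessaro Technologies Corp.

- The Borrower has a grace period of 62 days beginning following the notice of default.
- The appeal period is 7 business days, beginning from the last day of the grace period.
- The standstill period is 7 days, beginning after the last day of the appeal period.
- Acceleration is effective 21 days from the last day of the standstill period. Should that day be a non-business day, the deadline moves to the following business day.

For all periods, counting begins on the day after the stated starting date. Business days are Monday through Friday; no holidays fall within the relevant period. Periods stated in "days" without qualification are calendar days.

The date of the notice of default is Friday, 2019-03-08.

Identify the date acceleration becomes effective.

The last day of the grace period: 62 calendar days after 2019-03-08 is 2019-05-09.
The last day of the appeal period: counting 7 business days from Thursday, 2019-05-09 (May 10, May 13, May 14, May 15, May 16, May 17, May 20, skipping weekends) reaches Monday, 2019-05-20.
The last day of the standstill period: 2019-05-20 + 7 days = 2019-05-27.
The date acceleration becomes effective: 2019-05-27 + 21 days = 2019-06-17. 2019-06-17 is a Monday, so no roll-forward applies.

2019-06-17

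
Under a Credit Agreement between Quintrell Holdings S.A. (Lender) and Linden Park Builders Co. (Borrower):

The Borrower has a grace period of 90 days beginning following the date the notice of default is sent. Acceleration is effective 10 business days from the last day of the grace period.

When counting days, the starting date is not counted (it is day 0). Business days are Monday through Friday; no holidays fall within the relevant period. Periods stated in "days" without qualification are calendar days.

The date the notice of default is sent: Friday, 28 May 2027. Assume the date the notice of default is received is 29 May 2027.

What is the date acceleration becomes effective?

9 September 2027

Adding 90 calendar days to 28 May 2027 gives 26 August 2027, which is the last day of the grace period.
The date acceleration becomes effective: 10 business days after Thursday, 26 August 2027, skipping weekends — Aug 27, Aug 30, Aug 31, Sep 1, Sep 2, Sep 3, Sep 6, Sep 7, Sep 8, Sep 9 — lands on Thursday, 9 September 2027.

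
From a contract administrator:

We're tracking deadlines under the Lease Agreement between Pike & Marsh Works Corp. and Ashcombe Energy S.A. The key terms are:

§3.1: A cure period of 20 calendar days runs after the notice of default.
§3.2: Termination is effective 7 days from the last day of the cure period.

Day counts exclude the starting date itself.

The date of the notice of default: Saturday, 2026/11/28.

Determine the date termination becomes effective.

2026/12/25

The last day of the cure period: 2026/11/28 + 20 days = 2026/12/18.
The date termination becomes effective: 7 calendar days after 2026/12/18 is 2026/12/25.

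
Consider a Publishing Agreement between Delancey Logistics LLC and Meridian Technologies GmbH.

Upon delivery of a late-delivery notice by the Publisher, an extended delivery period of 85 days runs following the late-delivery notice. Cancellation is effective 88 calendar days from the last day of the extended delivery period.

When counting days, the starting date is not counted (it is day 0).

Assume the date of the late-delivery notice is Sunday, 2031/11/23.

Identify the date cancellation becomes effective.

2032/05/14

The last day of the extended delivery period: 2031/11/23 + 85 days = 2032/02/16.
Adding 88 calendar days to 2032/02/16 gives 2032/05/14, which is the date cancellation becomes effective.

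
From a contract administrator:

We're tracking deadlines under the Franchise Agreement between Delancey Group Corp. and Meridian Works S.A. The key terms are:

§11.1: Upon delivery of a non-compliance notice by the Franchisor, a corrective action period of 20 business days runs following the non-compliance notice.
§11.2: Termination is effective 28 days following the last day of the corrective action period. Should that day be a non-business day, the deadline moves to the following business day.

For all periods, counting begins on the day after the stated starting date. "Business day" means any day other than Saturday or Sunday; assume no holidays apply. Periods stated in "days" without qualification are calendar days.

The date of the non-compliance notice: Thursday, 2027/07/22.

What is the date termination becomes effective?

2027/09/16

The last day of the corrective action period: 20 business days after Thursday, 2027/07/22, skipping weekends — Jul 23, Jul 26, Jul 27, Jul 28, …, Aug 17, Aug 18, Aug 19 — lands on Thursday, 2027/08/19.
Adding 28 calendar days to 2027/08/19 gives 2027/09/16, which is the date termination becomes effective. 2027/09/16 is a Thursday, so no roll-forward applies.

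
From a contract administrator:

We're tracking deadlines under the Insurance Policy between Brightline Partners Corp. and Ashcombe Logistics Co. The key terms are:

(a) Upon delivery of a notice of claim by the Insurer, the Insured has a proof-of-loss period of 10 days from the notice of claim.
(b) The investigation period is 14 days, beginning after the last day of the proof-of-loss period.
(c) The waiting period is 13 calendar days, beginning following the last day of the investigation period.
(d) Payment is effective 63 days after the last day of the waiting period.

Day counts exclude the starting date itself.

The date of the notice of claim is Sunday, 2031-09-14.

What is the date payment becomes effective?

2031-12-23

The last day of the proof-of-loss period: 2031-09-14 + 10 days = 2031-09-24.
Adding 14 calendar days to 2031-09-24 gives 2031-10-08, which is the last day of the investigation period.
The last day of the waiting period: 13 calendar days after 2031-10-08 is 2031-10-21.
Adding 63 calendar days to 2031-10-21 gives 2031-12-23, which is the date payment becomes effective.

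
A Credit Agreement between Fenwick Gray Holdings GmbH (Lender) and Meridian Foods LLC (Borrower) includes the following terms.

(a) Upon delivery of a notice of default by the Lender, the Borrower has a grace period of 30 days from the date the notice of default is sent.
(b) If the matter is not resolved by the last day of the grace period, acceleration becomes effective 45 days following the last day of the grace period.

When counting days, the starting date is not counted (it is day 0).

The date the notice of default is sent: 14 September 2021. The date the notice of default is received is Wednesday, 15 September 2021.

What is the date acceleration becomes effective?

The last day of the grace period: 14 September 2021 + 30 days = 14 October 2021.
The date acceleration becomes effective: 45 calendar days after 14 October 2021 is 28 November 2021.

28 November 2021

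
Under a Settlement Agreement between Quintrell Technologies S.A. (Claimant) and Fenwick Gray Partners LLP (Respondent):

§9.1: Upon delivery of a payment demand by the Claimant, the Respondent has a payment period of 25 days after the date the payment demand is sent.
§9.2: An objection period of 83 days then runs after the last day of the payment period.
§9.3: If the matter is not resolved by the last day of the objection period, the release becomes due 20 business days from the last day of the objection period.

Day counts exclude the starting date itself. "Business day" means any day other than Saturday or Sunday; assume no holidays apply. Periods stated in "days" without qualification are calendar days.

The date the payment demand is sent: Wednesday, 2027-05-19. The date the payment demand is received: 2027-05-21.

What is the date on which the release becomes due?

2027-10-01

Adding 25 calendar days to 2027-05-19 gives 2027-06-13, which is the last day of the payment period.
The last day of the objection period: 2027-06-13 + 83 days = 2027-09-04.
From Saturday, 2027-09-04, 20 business days (Sep 6, Sep 7, Sep 8, Sep 9, …, Sep 29, Sep 30, Oct 1, skipping weekends) brings us to Friday, 2027-10-01, which is the date on which the release becomes due.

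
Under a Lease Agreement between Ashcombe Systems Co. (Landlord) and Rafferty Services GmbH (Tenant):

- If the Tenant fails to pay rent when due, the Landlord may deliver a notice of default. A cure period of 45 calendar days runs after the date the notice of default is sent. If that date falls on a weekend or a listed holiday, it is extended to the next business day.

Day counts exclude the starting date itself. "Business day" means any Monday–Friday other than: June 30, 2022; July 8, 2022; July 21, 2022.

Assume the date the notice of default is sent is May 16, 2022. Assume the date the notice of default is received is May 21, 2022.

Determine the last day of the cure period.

July 1, 2022

The last day of the cure period: May 16, 2022 + 45 days = June 30, 2022. That falls on Thursday, a listed holiday, so it rolls to the next business day, Friday, July 1, 2022.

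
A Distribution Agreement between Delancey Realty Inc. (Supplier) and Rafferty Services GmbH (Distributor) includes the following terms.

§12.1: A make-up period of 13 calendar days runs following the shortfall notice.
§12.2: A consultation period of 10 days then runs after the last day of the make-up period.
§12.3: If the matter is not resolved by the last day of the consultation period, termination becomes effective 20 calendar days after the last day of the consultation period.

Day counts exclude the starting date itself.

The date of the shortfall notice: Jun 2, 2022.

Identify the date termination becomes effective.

Jul 15, 2022

Adding 13 calendar days to Jun 2, 2022 gives Jun 15, 2022, which is the last day of the make-up period.
The last day of the consultation period: Jun 15, 2022 + 10 days = Jun 25, 2022.
The date termination becomes effective: 20 calendar days after Jun 25, 2022 is Jul 15, 2022.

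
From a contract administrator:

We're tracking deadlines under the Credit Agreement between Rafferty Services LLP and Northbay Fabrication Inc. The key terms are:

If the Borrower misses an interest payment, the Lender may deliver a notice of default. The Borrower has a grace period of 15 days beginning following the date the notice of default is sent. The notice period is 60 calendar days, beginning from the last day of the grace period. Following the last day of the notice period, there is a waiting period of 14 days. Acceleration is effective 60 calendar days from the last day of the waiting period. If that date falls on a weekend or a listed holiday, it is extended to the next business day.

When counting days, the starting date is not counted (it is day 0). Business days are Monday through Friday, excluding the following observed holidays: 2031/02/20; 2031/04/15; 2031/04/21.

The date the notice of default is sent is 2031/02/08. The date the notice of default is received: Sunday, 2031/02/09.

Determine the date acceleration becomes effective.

2031/07/07

The last day of the grace period: 15 calendar days after 2031/02/08 is 2031/02/23.
The last day of the notice period: 60 calendar days after 2031/02/23 is 2031/04/24.
The last day of the waiting period: 14 calendar days after 2031/04/24 is 2031/05/08.
The date acceleration becomes effective: 60 calendar days after 2031/05/08 is 2031/07/07. 2031/07/07 is a Monday and is not a listed holiday, so no roll-forward applies.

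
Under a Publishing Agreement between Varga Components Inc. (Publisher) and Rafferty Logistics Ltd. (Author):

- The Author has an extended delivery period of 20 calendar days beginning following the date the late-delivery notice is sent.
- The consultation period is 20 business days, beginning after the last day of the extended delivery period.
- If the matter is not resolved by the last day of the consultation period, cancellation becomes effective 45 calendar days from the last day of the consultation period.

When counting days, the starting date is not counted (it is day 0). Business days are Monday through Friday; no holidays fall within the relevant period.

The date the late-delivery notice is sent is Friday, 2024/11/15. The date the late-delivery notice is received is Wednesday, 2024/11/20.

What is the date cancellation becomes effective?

Adding 20 calendar days to 2024/11/15 gives 2024/12/05, which is the last day of the extended delivery period.
From Thursday, 2024/12/05, 20 business days (Dec 6, Dec 9, Dec 10, Dec 11, …, Dec 31, Jan 1, Jan 2, skipping weekends) brings us to Thursday, 2025/01/02, which is the last day of the consultation period.
Adding 45 calendar days to 2025/01/02 gives 2025/02/16, which is the date cancellation becomes effective.

2025/02/16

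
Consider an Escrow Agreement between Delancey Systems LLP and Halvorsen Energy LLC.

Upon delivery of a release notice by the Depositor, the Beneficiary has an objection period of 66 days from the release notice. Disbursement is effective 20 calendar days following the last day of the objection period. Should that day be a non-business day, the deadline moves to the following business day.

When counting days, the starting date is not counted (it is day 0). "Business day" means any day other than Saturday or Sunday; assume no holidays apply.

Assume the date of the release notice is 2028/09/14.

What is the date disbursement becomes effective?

2028/12/11

The last day of the objection period: 2028/09/14 + 66 days = 2028/11/19.
The date disbursement becomes effective: 20 calendar days after 2028/11/19 is 2028/12/09. That falls on a Saturday, so it rolls to the next business day, Monday, 2028/12/11.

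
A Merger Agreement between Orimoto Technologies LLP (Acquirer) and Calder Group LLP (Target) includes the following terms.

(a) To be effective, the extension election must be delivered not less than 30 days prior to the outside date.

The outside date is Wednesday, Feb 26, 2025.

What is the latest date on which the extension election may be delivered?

Counting back 30 calendar days from Feb 26, 2025 gives Jan 27, 2025.

Jan 27, 2025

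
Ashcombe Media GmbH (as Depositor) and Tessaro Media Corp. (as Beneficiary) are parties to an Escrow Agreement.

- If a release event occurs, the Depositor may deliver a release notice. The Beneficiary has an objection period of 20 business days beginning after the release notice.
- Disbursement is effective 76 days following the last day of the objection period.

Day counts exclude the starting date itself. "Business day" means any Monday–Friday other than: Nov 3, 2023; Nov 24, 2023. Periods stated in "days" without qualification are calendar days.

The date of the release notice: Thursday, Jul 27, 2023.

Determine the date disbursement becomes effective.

The last day of the objection period: 20 business days after Thursday, Jul 27, 2023, skipping weekends — Jul 28, Jul 31, Aug 1, Aug 2, …, Aug 22, Aug 23, Aug 24 — lands on Thursday, Aug 24, 2023.
The date disbursement becomes effective: 76 calendar days after Aug 24, 2023 is Nov 8, 2023.

Nov 8, 2023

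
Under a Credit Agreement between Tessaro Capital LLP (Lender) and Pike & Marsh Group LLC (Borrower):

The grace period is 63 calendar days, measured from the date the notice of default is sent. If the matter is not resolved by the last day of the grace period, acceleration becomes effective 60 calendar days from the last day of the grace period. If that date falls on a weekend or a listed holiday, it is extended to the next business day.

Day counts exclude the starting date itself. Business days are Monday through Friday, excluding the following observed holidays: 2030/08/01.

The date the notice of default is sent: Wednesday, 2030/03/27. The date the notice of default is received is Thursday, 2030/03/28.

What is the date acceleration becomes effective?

Adding 63 calendar days to 2030/03/27 gives 2030/05/29, which is the last day of the grace period.
The date acceleration becomes effective: 2030/05/29 + 60 days = 2030/07/28. That falls on a Sunday, so it rolls to the next business day, Monday, 2030/07/29.

2030/07/29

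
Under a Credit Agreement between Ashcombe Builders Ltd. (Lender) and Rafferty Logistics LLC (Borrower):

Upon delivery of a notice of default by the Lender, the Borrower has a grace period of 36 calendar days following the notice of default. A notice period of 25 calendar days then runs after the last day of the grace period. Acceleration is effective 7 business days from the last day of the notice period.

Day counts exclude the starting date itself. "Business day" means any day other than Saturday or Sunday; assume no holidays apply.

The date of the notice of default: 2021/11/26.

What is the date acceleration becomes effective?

Adding 36 calendar days to 2021/11/26 gives 2022/01/01, which is the last day of the grace period.
The last day of the notice period: 25 calendar days after 2022/01/01 is 2022/01/26.
The date acceleration becomes effective: 7 business days after Wednesday, 2022/01/26, skipping weekends — Jan 27, Jan 28, Jan 31, Feb 1, Feb 2, Feb 3, Feb 4 — lands on Friday, 2022/02/04.

2022/02/04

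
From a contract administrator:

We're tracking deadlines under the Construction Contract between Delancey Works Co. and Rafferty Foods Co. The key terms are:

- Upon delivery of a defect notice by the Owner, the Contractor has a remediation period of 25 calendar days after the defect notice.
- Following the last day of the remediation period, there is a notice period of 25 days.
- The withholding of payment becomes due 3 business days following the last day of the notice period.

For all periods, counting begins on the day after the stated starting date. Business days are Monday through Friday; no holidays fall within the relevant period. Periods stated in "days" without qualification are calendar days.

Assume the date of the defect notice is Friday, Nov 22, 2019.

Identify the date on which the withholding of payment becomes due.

The last day of the remediation period: 25 calendar days after Nov 22, 2019 is Dec 17, 2019.
The last day of the notice period: Dec 17, 2019 + 25 days = Jan 11, 2020.
The date on which the withholding of payment becomes due: counting 3 business days from Saturday, Jan 11, 2020 (Jan 13, Jan 14, Jan 15, skipping weekends) reaches Wednesday, Jan 15, 2020.

Jan 15, 2020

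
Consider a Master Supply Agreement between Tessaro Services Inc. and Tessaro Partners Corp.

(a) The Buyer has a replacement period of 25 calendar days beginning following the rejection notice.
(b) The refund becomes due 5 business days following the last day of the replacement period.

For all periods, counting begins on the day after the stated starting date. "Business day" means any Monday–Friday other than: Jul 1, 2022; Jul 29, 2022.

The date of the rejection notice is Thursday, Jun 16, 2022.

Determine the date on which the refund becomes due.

The last day of the replacement period: Jun 16, 2022 + 25 days = Jul 11, 2022.
The date on which the refund becomes due: counting 5 business days from Monday, Jul 11, 2022 (Jul 12, Jul 13, Jul 14, Jul 15, Jul 18, skipping weekends) reaches Monday, Jul 18, 2022.

Jul 18, 2022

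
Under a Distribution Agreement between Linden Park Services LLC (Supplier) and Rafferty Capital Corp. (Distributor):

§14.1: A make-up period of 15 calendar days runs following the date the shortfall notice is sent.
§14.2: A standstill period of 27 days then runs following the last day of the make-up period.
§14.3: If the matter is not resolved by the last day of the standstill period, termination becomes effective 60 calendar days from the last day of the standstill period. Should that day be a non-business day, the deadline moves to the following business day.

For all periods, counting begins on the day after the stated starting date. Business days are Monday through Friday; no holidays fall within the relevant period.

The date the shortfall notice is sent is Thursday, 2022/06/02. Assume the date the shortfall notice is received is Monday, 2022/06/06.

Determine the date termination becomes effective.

2022/09/12

Adding 15 calendar days to 2022/06/02 gives 2022/06/17, which is the last day of the make-up period.
The last day of the standstill period: 2022/06/17 + 27 days = 2022/07/14.
The date termination becomes effective: 60 calendar days after 2022/07/14 is 2022/09/12. 2022/09/12 is a Monday, so no roll-forward applies.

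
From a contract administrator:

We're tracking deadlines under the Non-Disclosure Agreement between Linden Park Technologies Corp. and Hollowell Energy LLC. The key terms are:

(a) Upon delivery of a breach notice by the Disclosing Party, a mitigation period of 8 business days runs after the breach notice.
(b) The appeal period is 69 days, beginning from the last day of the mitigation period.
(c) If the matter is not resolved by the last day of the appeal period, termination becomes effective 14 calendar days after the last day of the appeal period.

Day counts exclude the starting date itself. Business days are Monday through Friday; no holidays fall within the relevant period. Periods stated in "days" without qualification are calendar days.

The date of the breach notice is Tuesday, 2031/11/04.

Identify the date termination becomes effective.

The last day of the mitigation period: counting 8 business days from Tuesday, 2031/11/04 (Nov 5, Nov 6, Nov 7, Nov 10, Nov 11, Nov 12, Nov 13, Nov 14, skipping weekends) reaches Friday, 2031/11/14.
Adding 69 calendar days to 2031/11/14 gives 2032/01/22, which is the last day of the appeal period.
The date termination becomes effective: 14 calendar days after 2032/01/22 is 2032/02/05.

2032/02/05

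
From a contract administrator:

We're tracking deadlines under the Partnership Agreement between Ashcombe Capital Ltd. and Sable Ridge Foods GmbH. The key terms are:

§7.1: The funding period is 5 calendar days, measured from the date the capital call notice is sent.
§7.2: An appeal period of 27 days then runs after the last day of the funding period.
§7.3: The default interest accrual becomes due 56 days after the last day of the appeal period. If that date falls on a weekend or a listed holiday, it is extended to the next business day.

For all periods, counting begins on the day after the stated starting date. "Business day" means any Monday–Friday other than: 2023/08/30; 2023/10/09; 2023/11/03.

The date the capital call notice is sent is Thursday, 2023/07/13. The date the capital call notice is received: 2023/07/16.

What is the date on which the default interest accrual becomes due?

Adding 5 calendar days to 2023/07/13 gives 2023/07/18, which is the last day of the funding period.
The last day of the appeal period: 2023/07/18 + 27 days = 2023/08/14.
The date on which the default interest accrual becomes due: 56 calendar days after 2023/08/14 is 2023/10/09. That falls on Monday, a listed holiday, so it rolls to the next business day, Tuesday, 2023/10/10.

2023/10/10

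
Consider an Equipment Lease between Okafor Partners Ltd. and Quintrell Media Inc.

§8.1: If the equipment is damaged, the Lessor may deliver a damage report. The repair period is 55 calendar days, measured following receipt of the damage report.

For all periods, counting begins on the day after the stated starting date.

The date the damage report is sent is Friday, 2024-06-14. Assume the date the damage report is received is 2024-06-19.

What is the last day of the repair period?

The last day of the repair period: 2024-06-19 + 55 days = 2024-08-13.

2024-08-13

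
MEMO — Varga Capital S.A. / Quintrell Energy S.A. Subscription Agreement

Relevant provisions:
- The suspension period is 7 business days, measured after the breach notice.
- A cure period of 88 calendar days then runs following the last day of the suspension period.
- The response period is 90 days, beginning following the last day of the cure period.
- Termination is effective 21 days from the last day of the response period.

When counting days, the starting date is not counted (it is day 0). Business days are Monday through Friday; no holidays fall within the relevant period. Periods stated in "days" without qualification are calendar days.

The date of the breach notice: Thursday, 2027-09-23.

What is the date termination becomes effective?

2028-04-20

The last day of the suspension period: 7 business days after Thursday, 2027-09-23, skipping weekends — Sep 24, Sep 27, Sep 28, Sep 29, Sep 30, Oct 1, Oct 4 — lands on Monday, 2027-10-04.
The last day of the cure period: 88 calendar days after 2027-10-04 is 2027-12-31.
Adding 90 calendar days to 2027-12-31 gives 2028-03-30, which is the last day of the response period.
The date termination becomes effective: 21 calendar days after 2028-03-30 is 2028-04-20.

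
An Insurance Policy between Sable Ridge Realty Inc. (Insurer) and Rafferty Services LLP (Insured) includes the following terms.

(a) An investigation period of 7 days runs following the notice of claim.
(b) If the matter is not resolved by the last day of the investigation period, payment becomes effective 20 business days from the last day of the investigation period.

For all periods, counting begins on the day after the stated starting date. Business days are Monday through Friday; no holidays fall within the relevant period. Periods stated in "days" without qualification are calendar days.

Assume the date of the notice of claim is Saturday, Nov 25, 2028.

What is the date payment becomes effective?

Dec 29, 2028

The last day of the investigation period: 7 calendar days after Nov 25, 2028 is Dec 2, 2028.
The date payment becomes effective: counting 20 business days from Saturday, Dec 2, 2028 (Dec 4, Dec 5, Dec 6, Dec 7, …, Dec 27, Dec 28, Dec 29, skipping weekends) reaches Friday, Dec 29, 2028.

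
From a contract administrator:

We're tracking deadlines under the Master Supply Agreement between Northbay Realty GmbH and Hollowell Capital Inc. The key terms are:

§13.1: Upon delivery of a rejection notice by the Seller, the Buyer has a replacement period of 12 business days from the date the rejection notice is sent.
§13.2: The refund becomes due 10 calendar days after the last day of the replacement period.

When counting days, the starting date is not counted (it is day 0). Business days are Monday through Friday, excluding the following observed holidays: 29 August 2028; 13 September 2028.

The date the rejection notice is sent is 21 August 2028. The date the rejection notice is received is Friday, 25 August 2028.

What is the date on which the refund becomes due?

17 September 2028

The last day of the replacement period: 12 business days after Monday, 21 August 2028, skipping weekends and the listed holiday on Aug 29 — Aug 22, Aug 23, Aug 24, Aug 25, …, Sep 5, Sep 6, Sep 7 — lands on Thursday, 7 September 2028.
The date on which the refund becomes due: 7 September 2028 + 10 days = 17 September 2028.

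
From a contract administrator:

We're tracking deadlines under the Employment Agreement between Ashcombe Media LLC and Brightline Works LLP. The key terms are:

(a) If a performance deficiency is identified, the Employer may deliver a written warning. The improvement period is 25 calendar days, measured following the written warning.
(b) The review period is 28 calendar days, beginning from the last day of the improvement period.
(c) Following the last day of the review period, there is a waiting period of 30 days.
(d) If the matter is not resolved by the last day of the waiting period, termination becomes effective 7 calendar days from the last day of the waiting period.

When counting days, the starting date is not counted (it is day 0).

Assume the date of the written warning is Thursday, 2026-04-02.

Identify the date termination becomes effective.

2026-07-01

The last day of the improvement period: 25 calendar days after 2026-04-02 is 2026-04-27.
Adding 28 calendar days to 2026-04-27 gives 2026-05-25, which is the last day of the review period.
The last day of the waiting period: 2026-05-25 + 30 days = 2026-06-24.
Adding 7 calendar days to 2026-06-24 gives 2026-07-01, which is the date termination becomes effective.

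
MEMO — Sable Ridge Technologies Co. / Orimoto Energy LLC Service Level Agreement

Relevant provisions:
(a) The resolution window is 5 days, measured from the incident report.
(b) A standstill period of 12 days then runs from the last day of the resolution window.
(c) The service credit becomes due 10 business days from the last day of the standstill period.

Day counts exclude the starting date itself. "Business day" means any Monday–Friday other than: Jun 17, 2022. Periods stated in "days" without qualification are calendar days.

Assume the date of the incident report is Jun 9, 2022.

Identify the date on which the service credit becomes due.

The last day of the resolution window: Jun 9, 2022 + 5 days = Jun 14, 2022.
Adding 12 calendar days to Jun 14, 2022 gives Jun 26, 2022, which is the last day of the standstill period.
From Sunday, Jun 26, 2022, 10 business days (Jun 27, Jun 28, Jun 29, Jun 30, Jul 1, Jul 4, Jul 5, Jul 6, Jul 7, Jul 8, skipping weekends) brings us to Friday, Jul 8, 2022, which is the date on which the service credit becomes due.

Jul 8, 2022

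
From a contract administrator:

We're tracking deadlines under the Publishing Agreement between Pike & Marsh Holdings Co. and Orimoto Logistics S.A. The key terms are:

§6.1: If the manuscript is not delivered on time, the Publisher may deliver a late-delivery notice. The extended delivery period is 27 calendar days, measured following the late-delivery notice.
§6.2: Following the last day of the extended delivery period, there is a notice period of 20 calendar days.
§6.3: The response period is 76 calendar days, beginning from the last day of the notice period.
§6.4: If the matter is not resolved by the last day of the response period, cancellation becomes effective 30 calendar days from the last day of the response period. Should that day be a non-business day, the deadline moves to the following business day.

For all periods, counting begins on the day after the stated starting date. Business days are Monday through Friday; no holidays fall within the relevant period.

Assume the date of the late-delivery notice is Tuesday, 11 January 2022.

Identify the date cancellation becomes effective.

13 June 2022

Adding 27 calendar days to 11 January 2022 gives 7 February 2022, which is the last day of the extended delivery period.
The last day of the notice period: 7 February 2022 + 20 days = 27 February 2022.
The last day of the response period: 76 calendar days after 27 February 2022 is 14 May 2022.
Adding 30 calendar days to 14 May 2022 gives 13 June 2022, which is the date cancellation becomes effective. 13 June 2022 is a Monday, so no roll-forward applies.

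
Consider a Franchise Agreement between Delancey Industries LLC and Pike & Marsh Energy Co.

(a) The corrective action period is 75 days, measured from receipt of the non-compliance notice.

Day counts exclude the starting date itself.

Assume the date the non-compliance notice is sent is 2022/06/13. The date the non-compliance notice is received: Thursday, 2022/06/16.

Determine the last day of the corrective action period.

The last day of the corrective action period: 75 calendar days after 2022/06/16 is 2022/08/30.

2022/08/30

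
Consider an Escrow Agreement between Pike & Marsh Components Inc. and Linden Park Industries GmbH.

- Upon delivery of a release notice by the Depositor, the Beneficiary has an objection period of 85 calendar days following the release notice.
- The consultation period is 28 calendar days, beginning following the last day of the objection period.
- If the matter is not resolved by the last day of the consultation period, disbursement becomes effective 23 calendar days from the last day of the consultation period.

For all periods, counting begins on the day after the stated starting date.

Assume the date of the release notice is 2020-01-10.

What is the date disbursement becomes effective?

The last day of the objection period: 85 calendar days after 2020-01-10 is 2020-04-04.
The last day of the consultation period: 2020-04-04 + 28 days = 2020-05-02.
The date disbursement becomes effective: 2020-05-02 + 23 days = 2020-05-25.

2020-05-25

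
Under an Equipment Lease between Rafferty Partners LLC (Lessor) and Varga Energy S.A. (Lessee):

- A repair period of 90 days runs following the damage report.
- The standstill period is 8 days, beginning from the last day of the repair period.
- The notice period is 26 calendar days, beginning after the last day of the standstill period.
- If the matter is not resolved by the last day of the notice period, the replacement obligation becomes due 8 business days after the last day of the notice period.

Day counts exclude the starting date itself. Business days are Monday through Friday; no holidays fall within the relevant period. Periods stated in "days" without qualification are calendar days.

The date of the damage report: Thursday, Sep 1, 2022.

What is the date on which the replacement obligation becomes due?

Adding 90 calendar days to Sep 1, 2022 gives Nov 30, 2022, which is the last day of the repair period.
The last day of the standstill period: Nov 30, 2022 + 8 days = Dec 8, 2022.
The last day of the notice period: 26 calendar days after Dec 8, 2022 is Jan 3, 2023.
The date on which the replacement obligation becomes due: counting 8 business days from Tuesday, Jan 3, 2023 (Jan 4, Jan 5, Jan 6, Jan 9, Jan 10, Jan 11, Jan 12, Jan 13, skipping weekends) reaches Friday, Jan 13, 2023.

Jan 13, 2023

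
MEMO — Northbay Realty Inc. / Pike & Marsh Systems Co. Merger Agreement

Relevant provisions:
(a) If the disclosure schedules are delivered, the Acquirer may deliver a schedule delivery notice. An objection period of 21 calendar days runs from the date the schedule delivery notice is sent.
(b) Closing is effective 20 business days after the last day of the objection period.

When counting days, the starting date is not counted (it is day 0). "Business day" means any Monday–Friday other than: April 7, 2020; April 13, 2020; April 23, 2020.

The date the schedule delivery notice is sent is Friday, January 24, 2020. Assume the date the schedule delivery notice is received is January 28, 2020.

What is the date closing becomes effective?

March 13, 2020

The last day of the objection period: January 24, 2020 + 21 days = February 14, 2020.
The date closing becomes effective: 20 business days after Friday, February 14, 2020, skipping weekends — Feb 17, Feb 18, Feb 19, Feb 20, …, Mar 11, Mar 12, Mar 13 — lands on Friday, March 13, 2020.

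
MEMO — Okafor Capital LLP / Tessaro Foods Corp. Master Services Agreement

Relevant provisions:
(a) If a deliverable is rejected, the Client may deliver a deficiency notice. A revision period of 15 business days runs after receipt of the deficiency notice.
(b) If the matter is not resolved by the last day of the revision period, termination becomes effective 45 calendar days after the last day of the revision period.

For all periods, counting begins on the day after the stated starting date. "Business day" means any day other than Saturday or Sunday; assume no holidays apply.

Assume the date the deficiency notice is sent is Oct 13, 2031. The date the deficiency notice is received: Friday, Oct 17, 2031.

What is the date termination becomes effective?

Dec 22, 2031

The last day of the revision period: counting 15 business days from Friday, Oct 17, 2031 (Oct 20, Oct 21, Oct 22, Oct 23, …, Nov 5, Nov 6, Nov 7, skipping weekends) reaches Friday, Nov 7, 2031.
Adding 45 calendar days to Nov 7, 2031 gives Dec 22, 2031, which is the date termination becomes effective.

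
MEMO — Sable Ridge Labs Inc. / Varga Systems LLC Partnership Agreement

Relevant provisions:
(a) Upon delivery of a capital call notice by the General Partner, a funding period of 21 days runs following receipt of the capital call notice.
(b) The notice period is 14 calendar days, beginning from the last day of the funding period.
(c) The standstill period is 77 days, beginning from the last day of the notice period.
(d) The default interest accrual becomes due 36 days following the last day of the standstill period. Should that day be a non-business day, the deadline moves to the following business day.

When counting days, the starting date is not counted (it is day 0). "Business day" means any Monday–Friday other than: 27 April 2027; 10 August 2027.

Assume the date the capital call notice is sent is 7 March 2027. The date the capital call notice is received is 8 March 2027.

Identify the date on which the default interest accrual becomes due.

3 August 2027

Adding 21 calendar days to 8 March 2027 gives 29 March 2027, which is the last day of the funding period.
The last day of the notice period: 29 March 2027 + 14 days = 12 April 2027.
The last day of the standstill period: 77 calendar days after 12 April 2027 is 28 June 2027.
The date on which the default interest accrual becomes due: 28 June 2027 + 36 days = 3 August 2027. 3 August 2027 is a Tuesday and is not a listed holiday, so no roll-forward applies.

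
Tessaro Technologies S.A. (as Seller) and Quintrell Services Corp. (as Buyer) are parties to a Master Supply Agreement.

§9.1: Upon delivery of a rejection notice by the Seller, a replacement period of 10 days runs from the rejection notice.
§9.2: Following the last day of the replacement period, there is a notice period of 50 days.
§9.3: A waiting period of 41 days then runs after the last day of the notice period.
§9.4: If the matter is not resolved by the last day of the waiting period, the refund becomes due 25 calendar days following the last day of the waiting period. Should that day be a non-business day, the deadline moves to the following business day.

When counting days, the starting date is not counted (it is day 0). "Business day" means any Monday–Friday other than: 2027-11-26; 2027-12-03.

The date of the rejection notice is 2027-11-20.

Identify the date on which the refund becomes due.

2028-03-27

Adding 10 calendar days to 2027-11-20 gives 2027-11-30, which is the last day of the replacement period.
The last day of the notice period: 50 calendar days after 2027-11-30 is 2028-01-19.
The last day of the waiting period: 41 calendar days after 2028-01-19 is 2028-02-29.
Adding 25 calendar days to 2028-02-29 gives 2028-03-25, which is the date on which the refund becomes due. That falls on a Saturday, so it rolls to the next business day, Monday, 2028-03-27.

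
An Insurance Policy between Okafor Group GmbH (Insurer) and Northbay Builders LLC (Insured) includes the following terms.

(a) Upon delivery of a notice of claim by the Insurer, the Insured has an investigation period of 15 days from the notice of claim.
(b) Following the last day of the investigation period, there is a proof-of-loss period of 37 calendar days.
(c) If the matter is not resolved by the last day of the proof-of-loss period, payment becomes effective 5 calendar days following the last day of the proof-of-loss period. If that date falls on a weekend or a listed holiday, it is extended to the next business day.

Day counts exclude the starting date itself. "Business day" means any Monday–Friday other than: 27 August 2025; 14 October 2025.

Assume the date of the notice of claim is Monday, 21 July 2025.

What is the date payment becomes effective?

16 September 2025

The last day of the investigation period: 15 calendar days after 21 July 2025 is 5 August 2025.
Adding 37 calendar days to 5 August 2025 gives 11 September 2025, which is the last day of the proof-of-loss period.
Adding 5 calendar days to 11 September 2025 gives 16 September 2025, which is the date payment becomes effective. 16 September 2025 is a Tuesday and is not a listed holiday, so no roll-forward applies.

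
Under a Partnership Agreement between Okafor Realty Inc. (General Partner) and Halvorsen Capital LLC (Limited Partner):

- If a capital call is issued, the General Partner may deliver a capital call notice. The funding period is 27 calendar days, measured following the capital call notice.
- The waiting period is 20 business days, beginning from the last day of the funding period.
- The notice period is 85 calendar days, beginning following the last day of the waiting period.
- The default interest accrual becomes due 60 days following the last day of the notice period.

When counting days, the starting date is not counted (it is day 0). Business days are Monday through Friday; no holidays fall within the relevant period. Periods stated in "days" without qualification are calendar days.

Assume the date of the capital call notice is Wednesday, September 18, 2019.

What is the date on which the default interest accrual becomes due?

April 5, 2020

The last day of the funding period: 27 calendar days after September 18, 2019 is October 15, 2019.
From Tuesday, October 15, 2019, 20 business days (Oct 16, Oct 17, Oct 18, Oct 21, …, Nov 8, Nov 11, Nov 12, skipping weekends) brings us to Tuesday, November 12, 2019, which is the last day of the waiting period.
The last day of the notice period: November 12, 2019 + 85 days = February 5, 2020.
The date on which the default interest accrual becomes due: 60 calendar days after February 5, 2020 is April 5, 2020.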